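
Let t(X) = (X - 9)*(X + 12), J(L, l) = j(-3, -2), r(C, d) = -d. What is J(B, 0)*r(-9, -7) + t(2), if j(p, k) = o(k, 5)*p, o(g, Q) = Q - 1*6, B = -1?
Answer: -77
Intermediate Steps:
o(g, Q) = -6 + Q (o(g, Q) = Q - 6 = -6 + Q)
j(p, k) = -p (j(p, k) = (-6 + 5)*p = -p)
J(L, l) = 3 (J(L, l) = -1*(-3) = 3)
t(X) = (-9 + X)*(12 + X)
J(B, 0)*r(-9, -7) + t(2) = 3*(-1*(-7)) + (-108 + 2**2 + 3*2) = 3*7 + (-108 + 4 + 6) = 21 - 98 = -77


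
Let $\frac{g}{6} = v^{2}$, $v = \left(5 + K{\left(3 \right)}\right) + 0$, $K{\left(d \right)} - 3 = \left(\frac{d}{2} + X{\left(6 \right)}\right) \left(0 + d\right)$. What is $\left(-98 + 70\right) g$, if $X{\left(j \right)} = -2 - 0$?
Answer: $-7098$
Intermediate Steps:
$X{\left(j \right)} = -2$ ($X{\left(j \right)} = -2 + 0 = -2$)
$K{\left(d \right)} = 3 + d \left(-2 + \frac{d}{2}\right)$ ($K{\left(d \right)} = 3 + \left(\frac{d}{2} - 2\right) \left(0 + d\right) = 3 + \left(d \frac{1}{2} - 2\right) d = 3 + \left(\frac{d}{2} - 2\right) d = 3 + \left(-2 + \frac{d}{2}\right) d = 3 + d \left(-2 + \frac{d}{2}\right)$)
$v = \frac{13}{2}$ ($v = \left(5 + \left(3 + \frac{3^{2}}{2} - 6\right)\right) + 0 = \left(5 + \left(3 + \frac{1}{2} \cdot 9 - 6\right)\right) + 0 = \left(5 + \left(3 + \frac{9}{2} - 6\right)\right) + 0 = \left(5 + \frac{3}{2}\right) + 0 = \frac{13}{2} + 0 = \frac{13}{2} \approx 6.5$)
$g = \frac{507}{2}$ ($g = 6 \left(\frac{13}{2}\right)^{2} = 6 \cdot \frac{169}{4} = \frac{507}{2} \approx 253.5$)
$\left(-98 + 70\right) g = \left(-98 + 70\right) \frac{507}{2} = \left(-28\right) \frac{507}{2} = -7098$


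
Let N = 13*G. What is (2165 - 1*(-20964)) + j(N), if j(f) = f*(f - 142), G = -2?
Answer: 27497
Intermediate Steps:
N = -26 (N = 13*(-2) = -26)
j(f) = f*(-142 + f)
(2165 - 1*(-20964)) + j(N) = (2165 - 1*(-20964)) - 26*(-142 - 26) = (2165 + 20964) - 26*(-168) = 23129 + 4368 = 27497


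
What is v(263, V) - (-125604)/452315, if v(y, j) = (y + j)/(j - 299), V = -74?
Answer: -38637243/168713495 ≈ -0.22901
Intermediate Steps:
v(y, j) = (j + y)/(-299 + j)
v(263, V) - (-125604)/452315 = (-74 + 263)/(-299 - 74) - (-125604)/452315 = 189/(-373) - (-125604)/452315 = -1/373*189 - 1*(-125604/452315) = -189/373 + 125604/452315 = -38637243/168713495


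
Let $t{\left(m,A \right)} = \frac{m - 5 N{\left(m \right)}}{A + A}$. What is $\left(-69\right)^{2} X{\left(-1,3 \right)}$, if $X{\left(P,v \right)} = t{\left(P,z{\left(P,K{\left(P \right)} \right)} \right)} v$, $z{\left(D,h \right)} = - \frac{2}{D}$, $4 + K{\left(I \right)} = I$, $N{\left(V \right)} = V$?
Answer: $14283$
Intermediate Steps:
$K{\left(I \right)} = -4 + I$
$t{\left(m,A \right)} = - \frac{2 m}{A}$ ($t{\left(m,A \right)} = \frac{m - 5 m}{A + A} = \frac{\left(-4\right) m}{2 A} = - 4 m \frac{1}{2 A} = - \frac{2 m}{A}$)
$X{\left(P,v \right)} = v P^{2}$ ($X{\left(P,v \right)} = - \frac{2 P}{\left(-2\right) \frac{1}{P}} v = - 2 P \left(- \frac{P}{2}\right) v = P^{2} v = v P^{2}$)
$\left(-69\right)^{2} X{\left(-1,3 \right)} = \left(-69\right)^{2} \cdot 3 \left(-1\right)^{2} = 4761 \cdot 3 \cdot 1 = 4761 \cdot 3 = 14283$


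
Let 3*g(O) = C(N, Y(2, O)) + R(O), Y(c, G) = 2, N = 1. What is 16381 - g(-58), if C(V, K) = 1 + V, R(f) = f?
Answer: 49199/3 ≈ 16400.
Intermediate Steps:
g(O) = ⅔ + O/3 (g(O) = ((1 + 1) + O)/3 = (2 + O)/3 = ⅔ + O/3)
16381 - g(-58) = 16381 - (⅔ + (⅓)*(-58)) = 16381 - (⅔ - 58/3) = 16381 - 1*(-56/3) = 16381 + 56/3 = 49199/3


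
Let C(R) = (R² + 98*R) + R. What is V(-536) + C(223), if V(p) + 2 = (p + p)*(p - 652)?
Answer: 1345340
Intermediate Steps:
C(R) = R² + 99*R
V(p) = -2 + 2*p*(-652 + p) (V(p) = -2 + (p + p)*(p - 652) = -2 + (2*p)*(-652 + p) = -2 + 2*p*(-652 + p))
V(-536) + C(223) = (-2 - 1304*(-536) + 2*(-536)²) + 223*(99 + 223) = (-2 + 698944 + 2*287296) + 223*322 = (-2 + 698944 + 574592) + 71806 = 1273534 + 71806 = 1345340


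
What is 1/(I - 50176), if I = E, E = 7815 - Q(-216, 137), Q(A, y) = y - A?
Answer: -1/42714 ≈ -2.3412e-5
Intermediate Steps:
E = 7462 (E = 7815 - (137 - 1*(-216)) = 7815 - (137 + 216) = 7815 - 1*353 = 7815 - 353 = 7462)
I = 7462
1/(I - 50176) = 1/(7462 - 50176) = 1/(-42714) = -1/42714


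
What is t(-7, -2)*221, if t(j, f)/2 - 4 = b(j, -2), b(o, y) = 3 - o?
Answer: 6188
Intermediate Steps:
t(j, f) = 14 - 2*j (t(j, f) = 8 + 2*(3 - j) = 8 + (6 - 2*j) = 14 - 2*j)
t(-7, -2)*221 = (14 - 2*(-7))*221 = (14 + 14)*221 = 28*221 = 6188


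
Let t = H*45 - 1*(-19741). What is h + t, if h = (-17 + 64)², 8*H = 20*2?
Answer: 22175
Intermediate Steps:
H = 5 (H = (20*2)/8 = (⅛)*40 = 5)
h = 2209 (h = 47² = 2209)
t = 19966 (t = 5*45 - 1*(-19741) = 225 + 19741 = 19966)
h + t = 2209 + 19966 = 22175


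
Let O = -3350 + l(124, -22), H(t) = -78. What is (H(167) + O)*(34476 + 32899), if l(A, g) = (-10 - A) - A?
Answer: -248344250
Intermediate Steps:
l(A, g) = -10 - 2*A
O = -3608 (O = -3350 + (-10 - 2*124) = -3350 + (-10 - 248) = -3350 - 258 = -3608)
(H(167) + O)*(34476 + 32899) = (-78 - 3608)*(34476 + 32899) = -3686*67375 = -248344250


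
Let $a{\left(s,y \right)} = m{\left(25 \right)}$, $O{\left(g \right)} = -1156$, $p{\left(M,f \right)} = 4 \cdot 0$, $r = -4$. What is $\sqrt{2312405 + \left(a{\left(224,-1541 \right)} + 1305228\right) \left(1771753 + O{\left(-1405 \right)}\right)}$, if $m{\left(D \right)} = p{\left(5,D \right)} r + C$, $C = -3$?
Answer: $\sqrt{2311029781730} \approx 1.5202 \cdot 10^{6}$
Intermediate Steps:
$p{\left(M,f \right)} = 0$
$m{\left(D \right)} = -3$ ($m{\left(D \right)} = 0 \left(-4\right) - 3 = 0 - 3 = -3$)
$a{\left(s,y \right)} = -3$
$\sqrt{2312405 + \left(a{\left(224,-1541 \right)} + 1305228\right) \left(1771753 + O{\left(-1405 \right)}\right)} = \sqrt{2312405 + \left(-3 + 1305228\right) \left(1771753 - 1156\right)} = \sqrt{2312405 + 1305225 \cdot 1770597} = \sqrt{2312405 + 2311027469325} = \sqrt{2311029781730}$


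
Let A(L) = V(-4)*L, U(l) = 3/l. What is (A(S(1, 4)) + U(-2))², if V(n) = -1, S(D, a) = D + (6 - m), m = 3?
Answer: 121/4 ≈ 30.250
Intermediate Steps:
S(D, a) = 3 + D (S(D, a) = D + (6 - 1*3) = D + (6 - 3) = D + 3 = 3 + D)
A(L) = -L
(A(S(1, 4)) + U(-2))² = (-(3 + 1) + 3/(-2))² = (-1*4 + 3*(-½))² = (-4 - 3/2)² = (-11/2)² = 121/4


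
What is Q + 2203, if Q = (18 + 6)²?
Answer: 2779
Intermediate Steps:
Q = 576 (Q = 24² = 576)
Q + 2203 = 576 + 2203 = 2779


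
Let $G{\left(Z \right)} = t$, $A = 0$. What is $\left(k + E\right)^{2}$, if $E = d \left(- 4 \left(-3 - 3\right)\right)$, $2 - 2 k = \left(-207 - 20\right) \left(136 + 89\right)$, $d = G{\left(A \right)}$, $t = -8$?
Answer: $\frac{2569780249}{4} \approx 6.4245 \cdot 10^{8}$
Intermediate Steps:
$G{\left(Z \right)} = -8$
$d = -8$
$k = \frac{51077}{2}$ ($k = 1 - \frac{\left(-207 - 20\right) \left(136 + 89\right)}{2} = 1 - \frac{\left(-227\right) 225}{2} = 1 - - \frac{51075}{2} = 1 + \frac{51075}{2} = \frac{51077}{2} \approx 25539.0$)
$E = -192$ ($E = - 8 \left(- 4 \left(-3 - 3\right)\right) = - 8 \left(\left(-4\right) \left(-6\right)\right) = \left(-8\right) 24 = -192$)
$\left(k + E\right)^{2} = \left(\frac{51077}{2} - 192\right)^{2} = \left(\frac{50693}{2}\right)^{2} = \frac{2569780249}{4}$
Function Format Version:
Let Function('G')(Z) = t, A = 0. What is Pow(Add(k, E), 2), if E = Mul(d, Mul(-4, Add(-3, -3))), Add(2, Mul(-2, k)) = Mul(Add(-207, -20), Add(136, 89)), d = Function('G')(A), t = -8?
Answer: Rational(2569780249, 4) ≈ 6.4245e+8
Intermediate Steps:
Function('G')(Z) = -8
d = -8
k = Rational(51077, 2) (k = Add(1, Mul(Rational(-1, 2), Mul(Add(-207, -20), Add(136, 89)))) = Add(1, Mul(Rational(-1, 2), Mul(-227, 225))) = Add(1, Mul(Rational(-1, 2), -51075)) = Add(1, Rational(51075, 2)) = Rational(51077, 2) ≈ 25539.)
E = -192 (E = Mul(-8, Mul(-4, Add(-3, -3))) = Mul(-8, Mul(-4, -6)) = Mul(-8, 24) = -192)
Pow(Add(k, E), 2) = Pow(Add(Rational(51077, 2), -192), 2) = Pow(Rational(50693, 2), 2) = Rational(2569780249, 4)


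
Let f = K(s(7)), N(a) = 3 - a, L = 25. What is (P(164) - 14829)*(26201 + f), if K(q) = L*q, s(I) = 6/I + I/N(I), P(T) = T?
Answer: -1535641285/4 ≈ -3.8391e+8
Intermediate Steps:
s(I) = 6/I + I/(3 - I)
K(q) = 25*q
f = -625/28 (f = 25*(6/7 - 1*7/(-3 + 7)) = 25*(6*(⅐) - 1*7/4) = 25*(6/7 - 1*7*¼) = 25*(6/7 - 7/4) = 25*(-25/28) = -625/28 ≈ -22.321)
(P(164) - 14829)*(26201 + f) = (164 - 14829)*(26201 - 625/28) = -14665*733003/28 = -1535641285/4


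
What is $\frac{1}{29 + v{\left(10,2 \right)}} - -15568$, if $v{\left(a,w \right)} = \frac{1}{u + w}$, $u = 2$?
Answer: $\frac{1821460}{117} \approx 15568.0$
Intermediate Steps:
$v{\left(a,w \right)} = \frac{1}{2 + w}$
$\frac{1}{29 + v{\left(10,2 \right)}} - -15568 = \frac{1}{29 + \frac{1}{2 + 2}} - -15568 = \frac{1}{29 + \frac{1}{4}} + 15568 = \frac{1}{\frac{117}{4}} + 15568 = \frac{4}{117} + 15568 = \frac{1821460}{117}$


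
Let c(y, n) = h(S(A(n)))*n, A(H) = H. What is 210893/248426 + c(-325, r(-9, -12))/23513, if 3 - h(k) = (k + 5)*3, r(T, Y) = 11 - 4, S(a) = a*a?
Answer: 668889853/834462934 ≈ 0.80158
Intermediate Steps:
S(a) = a²
r(T, Y) = 7
h(k) = -12 - 3*k (h(k) = 3 - (k + 5)*3 = 3 - (5 + k)*3 = 3 - (15 + 3*k) = 3 + (-15 - 3*k) = -12 - 3*k)
c(y, n) = n*(-12 - 3*n²) (c(y, n) = (-12 - 3*n²)*n = n*(-12 - 3*n²))
210893/248426 + c(-325, r(-9, -12))/23513 = 210893/248426 - 3*7*(4 + 7²)/23513 = 210893*(1/248426) - 3*7*(4 + 49)*(1/23513) = 210893/248426 - 3*7*53*(1/23513) = 210893/248426 - 1113*1/23513 = 210893/248426 - 159/3359 = 668889853/834462934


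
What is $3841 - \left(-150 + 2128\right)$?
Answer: $1863$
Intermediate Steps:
$3841 - \left(-150 + 2128\right) = 3841 - 1978 = 1863$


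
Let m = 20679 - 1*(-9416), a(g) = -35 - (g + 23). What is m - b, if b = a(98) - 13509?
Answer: 43760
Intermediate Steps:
a(g) = -58 - g (a(g) = -35 - (23 + g) = -35 + (-23 - g) = -58 - g)
m = 30095 (m = 20679 + 9416 = 30095)
b = -13665 (b = (-58 - 1*98) - 13509 = (-58 - 98) - 13509 = -156 - 13509 = -13665)
m - b = 30095 - 1*(-13665) = 30095 + 13665 = 43760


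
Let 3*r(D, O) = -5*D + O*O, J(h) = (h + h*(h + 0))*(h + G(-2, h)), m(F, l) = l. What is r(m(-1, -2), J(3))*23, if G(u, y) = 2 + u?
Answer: 30038/3 ≈ 10013.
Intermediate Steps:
J(h) = h*(h + h²) (J(h) = (h + h*(h + 0))*(h + (2 - 2)) = (h + h*h)*(h + 0) = (h + h²)*h = h*(h + h²))
r(D, O) = -5*D/3 + O²/3 (r(D, O) = (-5*D + O*O)/3 = (-5*D + O²)/3 = (O² - 5*D)/3 = -5*D/3 + O²/3)
r(m(-1, -2), J(3))*23 = (-5/3*(-2) + (3²*(1 + 3))²/3)*23 = (10/3 + (9*4)²/3)*23 = (10/3 + (⅓)*36²)*23 = (10/3 + (⅓)*1296)*23 = (10/3 + 432)*23 = (1306/3)*23 = 30038/3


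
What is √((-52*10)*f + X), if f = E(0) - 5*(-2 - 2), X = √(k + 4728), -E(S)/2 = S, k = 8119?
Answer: √(-10400 + √12847) ≈ 101.42*I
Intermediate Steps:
E(S) = -2*S
X = √12847 (X = √(8119 + 4728) = √12847 ≈ 113.34)
f = 20 (f = -2*0 - 5*(-2 - 2) = 0 - 5*(-4) = 0 + 20 = 20)
√((-52*10)*f + X) = √(-52*10*20 + √12847) = √(-520*20 + √12847) = √(-10400 + √12847)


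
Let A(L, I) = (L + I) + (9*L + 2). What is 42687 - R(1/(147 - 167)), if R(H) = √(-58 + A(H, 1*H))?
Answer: 42687 - I*√5655/10 ≈ 42687.0 - 7.52*I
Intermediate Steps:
A(L, I) = 2 + I + 10*L (A(L, I) = (I + L) + (2 + 9*L) = 2 + I + 10*L)
R(H) = √(-56 + 11*H) (R(H) = √(-58 + (2 + 1*H + 10*H)) = √(-58 + (2 + H + 10*H)) = √(-58 + (2 + 11*H)) = √(-56 + 11*H))
42687 - R(1/(147 - 167)) = 42687 - √(-56 + 11/(147 - 167)) = 42687 - √(-56 + 11/(-20)) = 42687 - √(-56 + 11*(-1/20)) = 42687 - √(-56 - 11/20) = 42687 - √(-1131/20) = 42687 - I*√5655/10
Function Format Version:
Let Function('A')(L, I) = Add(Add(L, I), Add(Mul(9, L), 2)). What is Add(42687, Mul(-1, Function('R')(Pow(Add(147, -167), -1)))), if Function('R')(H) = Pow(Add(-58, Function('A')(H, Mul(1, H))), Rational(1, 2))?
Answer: Add(42687, Mul(Rational(-1, 10), I, Pow(5655, Rational(1, 2)))) ≈ Add(42687., Mul(-7.5200, I))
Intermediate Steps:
Function('A')(L, I) = Add(2, I, Mul(10, L)) (Function('A')(L, I) = Add(Add(I, L), Add(2, Mul(9, L))) = Add(2, I, Mul(10, L)))
Function('R')(H) = Pow(Add(-56, Mul(11, H)), Rational(1, 2)) (Function('R')(H) = Pow(Add(-58, Add(2, Mul(1, H), Mul(10, H))), Rational(1, 2)) = Pow(Add(-58, Add(2, H, Mul(10, H))), Rational(1, 2)) = Pow(Add(-58, Add(2, Mul(11, H))), Rational(1, 2)) = Pow(Add(-56, Mul(11, H)), Rational(1, 2)))
Add(42687, Mul(-1, Function('R')(Pow(Add(147, -167), -1)))) = Add(42687, Mul(-1, Pow(Add(-56, Mul(11, Pow(Add(147, -167), -1))), Rational(1, 2)))) = Add(42687, Mul(-1, Pow(Add(-56, Mul(11, Pow(-20, -1))), Rational(1, 2)))) = Add(42687, Mul(-1, Pow(Add(-56, Mul(11, Rational(-1, 20))), Rational(1, 2)))) = Add(42687, Mul(-1, Pow(Add(-56, Rational(-11, 20)), Rational(1, 2)))) = Add(42687, Mul(-1, Pow(Rational(-1131, 20), Rational(1, 2)))) = Add(42687, Mul(-1, Mul(Rational(1, 10), I, Pow(5655, Rational(1, 2))))) = Add(42687, Mul(Rational(-1, 10), I, Pow(5655, Rational(1, 2))))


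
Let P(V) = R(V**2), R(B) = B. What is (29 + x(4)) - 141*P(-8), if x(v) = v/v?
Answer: -8994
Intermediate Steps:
x(v) = 1
P(V) = V**2
(29 + x(4)) - 141*P(-8) = (29 + 1) - 141*(-8)**2 = 30 - 141*64 = 30 - 9024 = -8994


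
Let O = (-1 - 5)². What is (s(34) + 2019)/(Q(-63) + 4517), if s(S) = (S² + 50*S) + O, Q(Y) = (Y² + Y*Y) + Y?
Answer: 4911/12392 ≈ 0.39630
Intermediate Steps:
Q(Y) = Y + 2*Y² (Q(Y) = (Y² + Y²) + Y = 2*Y² + Y = Y + 2*Y²)
O = 36 (O = (-6)² = 36)
s(S) = 36 + S² + 50*S (s(S) = (S² + 50*S) + 36 = 36 + S² + 50*S)
(s(34) + 2019)/(Q(-63) + 4517) = ((36 + 34² + 50*34) + 2019)/(-63*(1 + 2*(-63)) + 4517) = ((36 + 1156 + 1700) + 2019)/(-63*(1 - 126) + 4517) = (2892 + 2019)/(-63*(-125) + 4517) = 4911/(7875 + 4517) = 4911/12392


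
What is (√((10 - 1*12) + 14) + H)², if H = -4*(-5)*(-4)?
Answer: 6412 - 320*√3 ≈ 5857.7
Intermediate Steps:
H = -80 (H = 20*(-4) = -80)
(√((10 - 1*12) + 14) + H)² = (√((10 - 1*12) + 14) - 80)² = (√((10 - 12) + 14) - 80)² = (√(-2 + 14) - 80)² = (√12 - 80)² = (2*√3 - 80)² = (-80 + 2*√3)²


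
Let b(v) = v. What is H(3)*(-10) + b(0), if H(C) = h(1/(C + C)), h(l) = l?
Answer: -5/3 ≈ -1.6667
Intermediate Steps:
H(C) = 1/(2*C) (H(C) = 1/(C + C) = 1/(2*C))
H(3)*(-10) + b(0) = ((½)/3)*(-10) + 0 = ((½)*(⅓))*(-10) + 0 = (⅙)*(-10) + 0 = -5/3 + 0 = -5/3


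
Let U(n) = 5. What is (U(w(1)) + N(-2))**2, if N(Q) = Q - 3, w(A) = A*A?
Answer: 0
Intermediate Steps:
w(A) = A**2
N(Q) = -3 + Q
(U(w(1)) + N(-2))**2 = (5 + (-3 - 2))**2 = (5 - 5)**2 = 0**2 = 0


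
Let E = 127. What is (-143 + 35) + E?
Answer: 19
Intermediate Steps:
(-143 + 35) + E = (-143 + 35) + 127 = -108 + 127 = 19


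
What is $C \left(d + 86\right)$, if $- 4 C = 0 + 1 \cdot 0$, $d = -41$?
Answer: $0$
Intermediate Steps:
$C = 0$ ($C = - \frac{0 + 1 \cdot 0}{4} = - \frac{0 + 0}{4} = \left(- \frac{1}{4}\right) 0 = 0$)
$C \left(d + 86\right) = 0 \left(-41 + 86\right) = 0 \cdot 45 = 0$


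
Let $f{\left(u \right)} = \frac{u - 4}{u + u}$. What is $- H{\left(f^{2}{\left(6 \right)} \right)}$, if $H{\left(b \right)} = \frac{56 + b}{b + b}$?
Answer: $- \frac{2017}{2} \approx -1008.5$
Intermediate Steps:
$f{\left(u \right)} = \frac{-4 + u}{2 u}$
$H{\left(b \right)} = \frac{56 + b}{2 b}$
$- H{\left(f^{2}{\left(6 \right)} \right)} = - \frac{56 + \left(\frac{-4 + 6}{2 \cdot 6}\right)^{2}}{2 \left(\frac{-4 + 6}{2 \cdot 6}\right)^{2}} = - \frac{56 + \left(\frac{1}{2} \cdot \frac{1}{6} \cdot 2\right)^{2}}{2 \left(\frac{1}{2} \cdot \frac{1}{6} \cdot 2\right)^{2}} = - \frac{56 + \left(\frac{1}{6}\right)^{2}}{2 \left(\frac{1}{6}\right)^{2}} = - \frac{\frac{1}{\frac{1}{36}} \left(56 + \frac{1}{36}\right)}{2} = - \frac{36 \cdot 2017}{2 \cdot 36} = \left(-1\right) \frac{2017}{2} = - \frac{2017}{2}$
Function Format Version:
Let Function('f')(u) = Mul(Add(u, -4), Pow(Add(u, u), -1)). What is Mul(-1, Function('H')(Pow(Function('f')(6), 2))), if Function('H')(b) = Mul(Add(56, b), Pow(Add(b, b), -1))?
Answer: Rational(-2017, 2) ≈ -1008.5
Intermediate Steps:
Function('f')(u) = Mul(Rational(1, 2), Pow(u, -1), Add(-4, u)) (Function('f')(u) = Mul(Add(-4, u), Pow(Mul(2, u), -1)) = Mul(Add(-4, u), Mul(Rational(1, 2), Pow(u, -1))) = Mul(Rational(1, 2), Pow(u, -1), Add(-4, u)))
Function('H')(b) = Mul(Rational(1, 2), Pow(b, -1), Add(56, b)) (Function('H')(b) = Mul(Add(56, b), Pow(Mul(2, b), -1)) = Mul(Add(56, b), Mul(Rational(1, 2), Pow(b, -1))) = Mul(Rational(1, 2), Pow(b, -1), Add(56, b)))
Mul(-1, Function('H')(Pow(Function('f')(6), 2))) = Mul(-1, Mul(Rational(1, 2), Pow(Pow(Mul(Rational(1, 2), Pow(6, -1), Add(-4, 6)), 2), -1), Add(56, Pow(Mul(Rational(1, 2), Pow(6, -1), Add(-4, 6)), 2)))) = Mul(-1, Mul(Rational(1, 2), Pow(Pow(Mul(Rational(1, 2), Rational(1, 6), 2), 2), -1), Add(56, Pow(Mul(Rational(1, 2), Rational(1, 6), 2), 2)))) = Mul(-1, Mul(Rational(1, 2), Pow(Pow(Rational(1, 6), 2), -1), Add(56, Pow(Rational(1, 6), 2)))) = Mul(-1, Mul(Rational(1, 2), Pow(Rational(1, 36), -1), Add(56, Rational(1, 36)))) = Mul(-1, Mul(Rational(1, 2), 36, Rational(2017, 36))) = Mul(-1, Rational(2017, 2)) = Rational(-2017, 2)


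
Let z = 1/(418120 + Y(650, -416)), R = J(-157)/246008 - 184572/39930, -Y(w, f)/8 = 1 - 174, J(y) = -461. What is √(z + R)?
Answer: I*√17604503357888717942599235/1951150334980 ≈ 2.1504*I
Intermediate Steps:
Y(w, f) = 1384 (Y(w, f) = -8*(1 - 174) = -8*(-173) = 1384)
R = -7570766051/1637183240 (R = -461/246008 - 184572/39930 = -461*1/246008 - 184572*1/39930 = -461/246008 - 30762/6655 = -7570766051/1637183240 ≈ -4.6243)
z = 1/419504 (z = 1/(418120 + 1384) = 1/419504 ≈ 2.3838e-6)
√(z + R) = √(1/419504 - 7570766051/1637183240) = √(-396995625534433/85850614739120) = I*√17604503357888717942599235/1951150334980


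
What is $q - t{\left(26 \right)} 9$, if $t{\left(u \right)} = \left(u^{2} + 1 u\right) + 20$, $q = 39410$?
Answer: $32912$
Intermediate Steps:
$t{\left(u \right)} = 20 + u + u^{2}$ ($t{\left(u \right)} = \left(u^{2} + u\right) + 20 = \left(u + u^{2}\right) + 20 = 20 + u + u^{2}$)
$q - t{\left(26 \right)} 9 = 39410 - \left(20 + 26 + 26^{2}\right) 9 = 39410 - \left(20 + 26 + 676\right) 9 = 39410 - 722 \cdot 9 = 39410 - 6498 = 32912$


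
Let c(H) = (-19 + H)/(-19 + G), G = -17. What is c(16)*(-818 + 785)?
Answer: -11/4 ≈ -2.7500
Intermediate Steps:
c(H) = 19/36 - H/36 (c(H) = (-19 + H)/(-19 - 17) = (-19 + H)/(-36) = (-19 + H)*(-1/36) = 19/36 - H/36)
c(16)*(-818 + 785) = (19/36 - 1/36*16)*(-818 + 785) = (19/36 - 4/9)*(-33) = (1/12)*(-33) = -11/4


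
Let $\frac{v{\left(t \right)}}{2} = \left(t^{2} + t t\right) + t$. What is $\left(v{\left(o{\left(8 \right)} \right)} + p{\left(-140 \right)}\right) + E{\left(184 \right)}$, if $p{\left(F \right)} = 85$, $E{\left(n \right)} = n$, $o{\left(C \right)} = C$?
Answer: $541$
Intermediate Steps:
$v{\left(t \right)} = 2 t + 4 t^{2}$ ($v{\left(t \right)} = 2 \left(\left(t^{2} + t t\right) + t\right) = 2 \left(\left(t^{2} + t^{2}\right) + t\right) = 2 \left(2 t^{2} + t\right) = 2 \left(t + 2 t^{2}\right) = 2 t + 4 t^{2}$)
$\left(v{\left(o{\left(8 \right)} \right)} + p{\left(-140 \right)}\right) + E{\left(184 \right)} = \left(2 \cdot 8 \left(1 + 2 \cdot 8\right) + 85\right) + 184 = \left(2 \cdot 8 \left(1 + 16\right) + 85\right) + 184 = \left(2 \cdot 8 \cdot 17 + 85\right) + 184 = \left(272 + 85\right) + 184 = 357 + 184 = 541$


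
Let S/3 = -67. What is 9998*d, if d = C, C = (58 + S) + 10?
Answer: -1329734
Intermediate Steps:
S = -201 (S = 3*(-67) = -201)
C = -133 (C = (58 - 201) + 10 = -143 + 10 = -133)
d = -133
9998*d = 9998*(-133) = -1329734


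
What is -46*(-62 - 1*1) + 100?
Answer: 2998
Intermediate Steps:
-46*(-62 - 1*1) + 100 = -46*(-62 - 1) + 100 = -46*(-63) + 100 = 2898 + 100 = 2998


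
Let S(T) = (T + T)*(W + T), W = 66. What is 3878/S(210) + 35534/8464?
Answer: 402943/95220 ≈ 4.2317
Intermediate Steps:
S(T) = 2*T*(66 + T) (S(T) = (T + T)*(66 + T) = (2*T)*(66 + T) = 2*T*(66 + T))
3878/S(210) + 35534/8464 = 3878/((2*210*(66 + 210))) + 35534/8464 = 3878/((2*210*276)) + 35534*(1/8464) = 3878/115920 + 17767/4232 = 3878*(1/115920) + 17767/4232 = 277/8280 + 17767/4232 = 402943/95220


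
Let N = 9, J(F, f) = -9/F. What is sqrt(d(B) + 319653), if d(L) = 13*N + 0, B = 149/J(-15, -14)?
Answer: 3*sqrt(35530) ≈ 565.48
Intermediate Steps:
B = 745/3 (B = 149/((-9/(-15))) = 149/((-9*(-1/15))) = 149/(3/5) = 149*(5/3) = 745/3 ≈ 248.33)
d(L) = 117 (d(L) = 13*9 + 0 = 117 + 0 = 117)
sqrt(d(B) + 319653) = sqrt(117 + 319653) = sqrt(319770) = 3*sqrt(35530)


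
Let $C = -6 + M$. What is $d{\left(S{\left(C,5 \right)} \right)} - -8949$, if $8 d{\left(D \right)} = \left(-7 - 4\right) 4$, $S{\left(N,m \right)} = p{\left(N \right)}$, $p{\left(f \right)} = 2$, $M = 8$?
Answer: $\frac{17887}{2} \approx 8943.5$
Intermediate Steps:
$C = 2$ ($C = -6 + 8 = 2$)
$S{\left(N,m \right)} = 2$
$d{\left(D \right)} = - \frac{11}{2}$ ($d{\left(D \right)} = \frac{\left(-7 - 4\right) 4}{8} = \frac{\left(-11\right) 4}{8} = \frac{1}{8} \left(-44\right) = - \frac{11}{2}$)
$d{\left(S{\left(C,5 \right)} \right)} - -8949 = - \frac{11}{2} - -8949 = - \frac{11}{2} + 8949 = \frac{17887}{2}$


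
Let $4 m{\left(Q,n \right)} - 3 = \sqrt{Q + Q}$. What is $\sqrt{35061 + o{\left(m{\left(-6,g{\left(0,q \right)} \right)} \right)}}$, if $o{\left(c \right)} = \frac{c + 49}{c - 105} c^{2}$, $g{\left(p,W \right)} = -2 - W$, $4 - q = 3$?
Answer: $\frac{\sqrt{3} \sqrt{\frac{77975887 - 374778 i \sqrt{3}}{417 - 2 i \sqrt{3}}}}{4} \approx 187.25 - 0.0016489 i$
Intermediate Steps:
$q = 1$ ($q = 4 - 3 = 1$)
$m{\left(Q,n \right)} = \frac{3}{4} + \frac{\sqrt{2} \sqrt{Q}}{4}$ ($m{\left(Q,n \right)} = \frac{3}{4} + \frac{\sqrt{Q + Q}}{4} = \frac{3}{4} + \frac{\sqrt{2 Q}}{4} = \frac{3}{4} + \frac{\sqrt{2} \sqrt{Q}}{4}$)
$o{\left(c \right)} = \frac{c^{2} \left(49 + c\right)}{-105 + c}$ ($o{\left(c \right)} = \frac{49 + c}{-105 + c} c^{2} = \frac{c^{2} \left(49 + c\right)}{-105 + c}$)
$\sqrt{35061 + o{\left(m{\left(-6,g{\left(0,q \right)} \right)} \right)}} = \sqrt{35061 + \frac{\left(\frac{3}{4} + \frac{\sqrt{2} \sqrt{-6}}{4}\right)^{2} \left(49 + \left(\frac{3}{4} + \frac{\sqrt{2} \sqrt{-6}}{4}\right)\right)}{-105 + \left(\frac{3}{4} + \frac{\sqrt{2} \sqrt{-6}}{4}\right)}} = \sqrt{35061 + \frac{\left(\frac{3}{4} + \frac{\sqrt{2} i \sqrt{6}}{4}\right)^{2} \left(49 + \left(\frac{3}{4} + \frac{\sqrt{2} i \sqrt{6}}{4}\right)\right)}{-105 + \left(\frac{3}{4} + \frac{\sqrt{2} i \sqrt{6}}{4}\right)}} = \sqrt{35061 + \frac{\left(\frac{3}{4} + \frac{i \sqrt{3}}{2}\right)^{2} \left(49 + \left(\frac{3}{4} + \frac{i \sqrt{3}}{2}\right)\right)}{-105 + \left(\frac{3}{4} + \frac{i \sqrt{3}}{2}\right)}} = \sqrt{35061 + \frac{\left(\frac{3}{4} + \frac{i \sqrt{3}}{2}\right)^{2} \left(\frac{199}{4} + \frac{i \sqrt{3}}{2}\right)}{- \frac{417}{4} + \frac{i \sqrt{3}}{2}}}$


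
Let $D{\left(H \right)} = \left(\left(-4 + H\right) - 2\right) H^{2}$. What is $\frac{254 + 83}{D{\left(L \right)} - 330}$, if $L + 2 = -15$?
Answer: $- \frac{337}{6977} \approx -0.048302$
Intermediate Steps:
$L = -17$ ($L = -2 - 15 = -17$)
$D{\left(H \right)} = H^{2} \left(-6 + H\right)$ ($D{\left(H \right)} = \left(-6 + H\right) H^{2} = H^{2} \left(-6 + H\right)$)
$\frac{254 + 83}{D{\left(L \right)} - 330} = \frac{254 + 83}{\left(-17\right)^{2} \left(-6 - 17\right) - 330} = \frac{337}{289 \left(-23\right) - 330} = \frac{337}{-6647 - 330} = \frac{337}{-6977} = 337 \left(- \frac{1}{6977}\right) = - \frac{337}{6977}$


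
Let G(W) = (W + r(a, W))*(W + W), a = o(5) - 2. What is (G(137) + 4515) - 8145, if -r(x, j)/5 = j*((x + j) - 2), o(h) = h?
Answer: -25867312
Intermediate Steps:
a = 3 (a = 5 - 2 = 3)
r(x, j) = -5*j*(-2 + j + x) (r(x, j) = -5*j*((x + j) - 2) = -5*j*((j + x) - 2) = -5*j*(-2 + j + x))
G(W) = 2*W*(W + 5*W*(-1 - W)) (G(W) = (W + 5*W*(2 - W - 1*3))*(W + W) = (W + 5*W*(2 - W - 3))*(2*W) = (W + 5*W*(-1 - W))*(2*W) = 2*W*(W + 5*W*(-1 - W)))
(G(137) + 4515) - 8145 = (137²*(-8 - 10*137) + 4515) - 8145 = (18769*(-8 - 1370) + 4515) - 8145 = (18769*(-1378) + 4515) - 8145 = (-25863682 + 4515) - 8145 = -25859167 - 8145 = -25867312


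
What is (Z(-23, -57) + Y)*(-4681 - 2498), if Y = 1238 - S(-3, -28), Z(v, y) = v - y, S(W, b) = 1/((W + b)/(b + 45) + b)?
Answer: -1543295953/169 ≈ -9.1319e+6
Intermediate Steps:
S(W, b) = 1/(b + (W + b)/(45 + b)) (S(W, b) = 1/((W + b)/(45 + b) + b) = 1/(b + (W + b)/(45 + b)))
Y = 627683/507 (Y = 1238 - (45 - 28)/(-3 + (-28)² + 46*(-28)) = 1238 - 17/(-3 + 784 - 1288) = 1238 - 17/(-507) = 1238 - (-1)*17/507 = 1238 - 1*(-17/507) = 1238 + 17/507 = 627683/507 ≈ 1238.0)
(Z(-23, -57) + Y)*(-4681 - 2498) = ((-23 - 1*(-57)) + 627683/507)*(-4681 - 2498) = ((-23 + 57) + 627683/507)*(-7179) = (34 + 627683/507)*(-7179) = (644921/507)*(-7179) = -1543295953/169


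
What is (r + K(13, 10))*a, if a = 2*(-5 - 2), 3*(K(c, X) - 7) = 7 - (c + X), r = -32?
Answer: 1274/3 ≈ 424.67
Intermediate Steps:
K(c, X) = 28/3 - X/3 - c/3 (K(c, X) = 7 + (7 - (c + X))/3 = 7 + (7 - (X + c))/3 = 7 + (7 + (-X - c))/3 = 7 + (7 - X - c)/3 = 7 + (7/3 - X/3 - c/3) = 28/3 - X/3 - c/3)
a = -14 (a = 2*(-7) = -14)
(r + K(13, 10))*a = (-32 + (28/3 - ⅓*10 - ⅓*13))*(-14) = (-32 + (28/3 - 10/3 - 13/3))*(-14) = (-32 + 5/3)*(-14) = -91/3*(-14) = 1274/3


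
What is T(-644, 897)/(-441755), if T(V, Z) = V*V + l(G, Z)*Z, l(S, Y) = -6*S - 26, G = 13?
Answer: -321448/441755 ≈ -0.72766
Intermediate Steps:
l(S, Y) = -26 - 6*S
T(V, Z) = V² - 104*Z (T(V, Z) = V*V + (-26 - 6*13)*Z = V² + (-26 - 78)*Z = V² - 104*Z)
T(-644, 897)/(-441755) = ((-644)² - 104*897)/(-441755) = (414736 - 93288)*(-1/441755) = 321448*(-1/441755) = -321448/441755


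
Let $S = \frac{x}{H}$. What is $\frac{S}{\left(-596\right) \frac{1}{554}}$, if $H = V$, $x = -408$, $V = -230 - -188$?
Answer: $- \frac{9418}{1043} \approx -9.0297$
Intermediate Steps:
$V = -42$ ($V = -230 + 188 = -42$)
$H = -42$
$S = \frac{68}{7}$ ($S = - \frac{408}{-42} = \left(-408\right) \left(- \frac{1}{42}\right) = \frac{68}{7} \approx 9.7143$)
$\frac{S}{\left(-596\right) \frac{1}{554}} = \frac{68}{7 \left(- \frac{596}{554}\right)} = \frac{68}{7 \left(\left(-596\right) \frac{1}{554}\right)} = \frac{68}{7 \left(- \frac{298}{277}\right)} = \frac{68}{7} \left(- \frac{277}{298}\right) = - \frac{9418}{1043}$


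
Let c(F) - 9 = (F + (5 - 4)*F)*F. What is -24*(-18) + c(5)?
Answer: 491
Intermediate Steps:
c(F) = 9 + 2*F² (c(F) = 9 + (F + (5 - 4)*F)*F = 9 + (F + 1*F)*F = 9 + (F + F)*F = 9 + (2*F)*F = 9 + 2*F²)
-24*(-18) + c(5) = -24*(-18) + (9 + 2*5²) = 432 + (9 + 2*25) = 432 + (9 + 50) = 432 + 59 = 491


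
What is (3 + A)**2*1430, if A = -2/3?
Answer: 70070/9 ≈ 7785.6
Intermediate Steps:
A = -2/3 (A = -2*1/3 = -2/3 ≈ -0.66667)
(3 + A)**2*1430 = (3 - 2/3)**2*1430 = (7/3)**2*1430 = (49/9)*1430 = 70070/9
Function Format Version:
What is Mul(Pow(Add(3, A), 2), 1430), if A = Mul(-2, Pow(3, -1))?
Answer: Rational(70070, 9) ≈ 7785.6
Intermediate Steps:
A = Rational(-2, 3) (A = Mul(-2, Rational(1, 3)) = Rational(-2, 3) ≈ -0.66667)
Mul(Pow(Add(3, A), 2), 1430) = Mul(Pow(Add(3, Rational(-2, 3)), 2), 1430) = Mul(Pow(Rational(7, 3), 2), 1430) = Mul(Rational(49, 9), 1430) = Rational(70070, 9)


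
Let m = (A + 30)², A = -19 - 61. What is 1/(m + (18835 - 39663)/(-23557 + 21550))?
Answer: 2007/5038328 ≈ 0.00039835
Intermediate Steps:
A = -80
m = 2500 (m = (-80 + 30)² = (-50)² = 2500)
1/(m + (18835 - 39663)/(-23557 + 21550)) = 1/(2500 + (18835 - 39663)/(-23557 + 21550)) = 1/(2500 - 20828/(-2007)) = 1/(2500 - 20828*(-1/2007)) = 1/(2500 + 20828/2007) = 1/(5038328/2007) = 2007/5038328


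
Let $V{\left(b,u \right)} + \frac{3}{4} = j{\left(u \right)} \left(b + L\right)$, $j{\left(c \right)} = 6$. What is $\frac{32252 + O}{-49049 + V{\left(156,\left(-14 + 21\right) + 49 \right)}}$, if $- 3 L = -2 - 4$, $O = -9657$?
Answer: $- \frac{90380}{192407} \approx -0.46973$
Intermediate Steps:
$L = 2$ ($L = - \frac{-2 - 4}{3} = \left(- \frac{1}{3}\right) \left(-6\right) = 2$)
$V{\left(b,u \right)} = \frac{45}{4} + 6 b$ ($V{\left(b,u \right)} = - \frac{3}{4} + 6 \left(b + 2\right) = - \frac{3}{4} + 6 \left(2 + b\right) = - \frac{3}{4} + \left(12 + 6 b\right) = \frac{45}{4} + 6 b$)
$\frac{32252 + O}{-49049 + V{\left(156,\left(-14 + 21\right) + 49 \right)}} = \frac{32252 - 9657}{-49049 + \left(\frac{45}{4} + 6 \cdot 156\right)} = \frac{22595}{-49049 + \left(\frac{45}{4} + 936\right)} = \frac{22595}{-49049 + \frac{3789}{4}} = \frac{22595}{- \frac{192407}{4}} = 22595 \left(- \frac{4}{192407}\right) = - \frac{90380}{192407}$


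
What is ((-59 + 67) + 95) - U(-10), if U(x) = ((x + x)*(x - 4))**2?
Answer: -78297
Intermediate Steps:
U(x) = 4*x**2*(-4 + x)**2 (U(x) = ((2*x)*(-4 + x))**2 = (2*x*(-4 + x))**2 = 4*x**2*(-4 + x)**2)
((-59 + 67) + 95) - U(-10) = ((-59 + 67) + 95) - 4*(-10)**2*(-4 - 10)**2 = (8 + 95) - 4*100*(-14)**2 = 103 - 4*100*196 = 103 - 1*78400 = 103 - 78400 = -78297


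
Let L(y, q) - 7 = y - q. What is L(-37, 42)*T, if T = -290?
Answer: 20880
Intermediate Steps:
L(y, q) = 7 + y - q (L(y, q) = 7 + (y - q) = 7 + y - q)
L(-37, 42)*T = (7 - 37 - 1*42)*(-290) = (7 - 37 - 42)*(-290) = -72*(-290) = 20880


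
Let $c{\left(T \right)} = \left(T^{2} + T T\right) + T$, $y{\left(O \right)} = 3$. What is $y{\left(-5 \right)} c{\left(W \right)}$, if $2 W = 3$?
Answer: $18$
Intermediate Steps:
$W = \frac{3}{2}$ ($W = \frac{1}{2} \cdot 3 = \frac{3}{2} \approx 1.5$)
$c{\left(T \right)} = T + 2 T^{2}$ ($c{\left(T \right)} = \left(T^{2} + T^{2}\right) + T = 2 T^{2} + T = T + 2 T^{2}$)
$y{\left(-5 \right)} c{\left(W \right)} = 3 \frac{3 \left(1 + 2 \cdot \frac{3}{2}\right)}{2} = 3 \frac{3 \left(1 + 3\right)}{2} = 3 \cdot \frac{3}{2} \cdot 4 = 3 \cdot 6 = 18$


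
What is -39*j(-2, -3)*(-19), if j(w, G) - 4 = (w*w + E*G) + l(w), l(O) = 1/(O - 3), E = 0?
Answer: 28899/5 ≈ 5779.8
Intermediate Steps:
l(O) = 1/(-3 + O)
j(w, G) = 4 + w² + 1/(-3 + w) (j(w, G) = 4 + ((w*w + 0*G) + 1/(-3 + w)) = 4 + ((w² + 0) + 1/(-3 + w)) = 4 + (w² + 1/(-3 + w)) = 4 + w² + 1/(-3 + w))
-39*j(-2, -3)*(-19) = -39*(1 + (-3 - 2)*(4 + (-2)²))/(-3 - 2)*(-19) = -39*(1 - 5*(4 + 4))/(-5)*(-19) = -(-39)*(1 - 5*8)/5*(-19) = -(-39)*(1 - 40)/5*(-19) = -(-39)*(-39)/5*(-19) = -39*39/5*(-19) = -1521/5*(-19) = 28899/5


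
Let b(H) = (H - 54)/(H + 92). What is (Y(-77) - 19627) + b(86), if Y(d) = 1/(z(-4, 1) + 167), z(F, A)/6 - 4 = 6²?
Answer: -710942220/36223 ≈ -19627.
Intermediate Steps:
z(F, A) = 240 (z(F, A) = 24 + 6*6² = 24 + 6*36 = 24 + 216 = 240)
Y(d) = 1/407 (Y(d) = 1/(240 + 167) = 1/407)
b(H) = (-54 + H)/(92 + H)
(Y(-77) - 19627) + b(86) = (1/407 - 19627) + (-54 + 86)/(92 + 86) = -7988188/407 + 32/178 = -7988188/407 + (1/178)*32 = -7988188/407 + 16/89 = -710942220/36223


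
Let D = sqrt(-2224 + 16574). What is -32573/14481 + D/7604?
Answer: -32573/14481 + 5*sqrt(574)/7604 ≈ -2.2336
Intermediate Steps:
D = 5*sqrt(574) (D = sqrt(14350) = 5*sqrt(574) ≈ 119.79)
-32573/14481 + D/7604 = -32573/14481 + (5*sqrt(574))/7604 = -32573*1/14481 + (5*sqrt(574))*(1/7604) = -32573/14481 + 5*sqrt(574)/7604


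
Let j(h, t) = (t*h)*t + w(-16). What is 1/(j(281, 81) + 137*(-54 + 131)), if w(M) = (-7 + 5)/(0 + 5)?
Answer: 5/9270948 ≈ 5.3932e-7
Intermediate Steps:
w(M) = -2/5
j(h, t) = -2/5 + h*t**2 (j(h, t) = (t*h)*t - 2/5 = (h*t)*t - 2/5 = h*t**2 - 2/5 = -2/5 + h*t**2)
1/(j(281, 81) + 137*(-54 + 131)) = 1/((-2/5 + 281*81**2) + 137*(-54 + 131)) = 1/((-2/5 + 281*6561) + 137*77) = 1/((-2/5 + 1843641) + 10549) = 1/(9218203/5 + 10549) = 1/(9270948/5) = 5/9270948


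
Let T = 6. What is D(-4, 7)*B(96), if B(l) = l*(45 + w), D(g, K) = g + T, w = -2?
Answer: 8256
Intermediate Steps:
D(g, K) = 6 + g (D(g, K) = g + 6 = 6 + g)
B(l) = 43*l (B(l) = l*(45 - 2) = l*43 = 43*l)
D(-4, 7)*B(96) = (6 - 4)*(43*96) = 2*4128 = 8256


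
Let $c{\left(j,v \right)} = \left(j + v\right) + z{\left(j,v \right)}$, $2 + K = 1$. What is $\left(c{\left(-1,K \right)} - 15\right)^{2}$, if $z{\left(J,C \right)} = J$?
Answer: $324$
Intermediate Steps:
$K = -1$ ($K = -2 + 1 = -1$)
$c{\left(j,v \right)} = v + 2 j$ ($c{\left(j,v \right)} = \left(j + v\right) + j = v + 2 j$)
$\left(c{\left(-1,K \right)} - 15\right)^{2} = \left(\left(-1 + 2 \left(-1\right)\right) - 15\right)^{2} = \left(\left(-1 - 2\right) - 15\right)^{2} = \left(-3 - 15\right)^{2} = \left(-18\right)^{2} = 324$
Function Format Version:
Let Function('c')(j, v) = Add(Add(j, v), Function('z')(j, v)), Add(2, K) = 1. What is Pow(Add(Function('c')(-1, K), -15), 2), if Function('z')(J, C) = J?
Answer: 324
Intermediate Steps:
K = -1 (K = Add(-2, 1) = -1)
Function('c')(j, v) = Add(v, Mul(2, j)) (Function('c')(j, v) = Add(Add(j, v), j) = Add(v, Mul(2, j)))
Pow(Add(Function('c')(-1, K), -15), 2) = Pow(Add(Add(-1, Mul(2, -1)), -15), 2) = Pow(Add(Add(-1, -2), -15), 2) = Pow(Add(-3, -15), 2) = Pow(-18, 2) = 324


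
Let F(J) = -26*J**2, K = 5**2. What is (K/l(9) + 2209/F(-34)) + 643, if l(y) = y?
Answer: 174665591/270504 ≈ 645.70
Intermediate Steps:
K = 25
(K/l(9) + 2209/F(-34)) + 643 = (25/9 + 2209/((-26*(-34)**2))) + 643 = (25*(1/9) + 2209/((-26*1156))) + 643 = (25/9 + 2209/(-30056)) + 643 = (25/9 + 2209*(-1/30056)) + 643 = (25/9 - 2209/30056) + 643 = 731519/270504 + 643 = 174665591/270504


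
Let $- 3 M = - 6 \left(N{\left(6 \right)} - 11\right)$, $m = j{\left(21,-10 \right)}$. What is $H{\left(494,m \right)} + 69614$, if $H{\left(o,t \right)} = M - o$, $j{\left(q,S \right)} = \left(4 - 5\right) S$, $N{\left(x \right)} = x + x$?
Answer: $69122$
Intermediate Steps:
$N{\left(x \right)} = 2 x$
$j{\left(q,S \right)} = - S$
$m = 10$ ($m = \left(-1\right) \left(-10\right) = 10$)
$M = 2$ ($M = - \frac{\left(-6\right) \left(2 \cdot 6 - 11\right)}{3} = - \frac{\left(-6\right) \left(12 - 11\right)}{3} = - \frac{\left(-6\right) 1}{3} = \left(- \frac{1}{3}\right) \left(-6\right) = 2$)
$H{\left(o,t \right)} = 2 - o$
$H{\left(494,m \right)} + 69614 = \left(2 - 494\right) + 69614 = -492 + 69614 = 69122$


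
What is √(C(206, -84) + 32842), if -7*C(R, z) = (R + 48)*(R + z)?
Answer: √1392342/7 ≈ 168.57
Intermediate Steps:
C(R, z) = -(48 + R)*(R + z)/7 (C(R, z) = -(R + 48)*(R + z)/7 = -(48 + R)*(R + z)/7)
√(C(206, -84) + 32842) = √((-48/7*206 - 48/7*(-84) - ⅐*206² - ⅐*206*(-84)) + 32842) = √((-9888/7 + 576 - ⅐*42436 + 2472) + 32842) = √((-9888/7 + 576 - 42436/7 + 2472) + 32842) = √(-30988/7 + 32842) = √(198906/7) = √1392342/7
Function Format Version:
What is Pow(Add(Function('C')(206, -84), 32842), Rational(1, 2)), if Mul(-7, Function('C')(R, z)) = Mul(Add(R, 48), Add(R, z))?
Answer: Mul(Rational(1, 7), Pow(1392342, Rational(1, 2))) ≈ 168.57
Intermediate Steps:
Function('C')(R, z) = Mul(Rational(-1, 7), Add(48, R), Add(R, z)) (Function('C')(R, z) = Mul(Rational(-1, 7), Mul(Add(R, 48), Add(R, z))) = Mul(Rational(-1, 7), Mul(Add(48, R), Add(R, z))) = Mul(Rational(-1, 7), Add(48, R), Add(R, z)))
Pow(Add(Function('C')(206, -84), 32842), Rational(1, 2)) = Pow(Add(Add(Mul(Rational(-48, 7), 206), Mul(Rational(-48, 7), -84), Mul(Rational(-1, 7), Pow(206, 2)), Mul(Rational(-1, 7), 206, -84)), 32842), Rational(1, 2)) = Pow(Add(Add(Rational(-9888, 7), 576, Mul(Rational(-1, 7), 42436), 2472), 32842), Rational(1, 2)) = Pow(Add(Add(Rational(-9888, 7), 576, Rational(-42436, 7), 2472), 32842), Rational(1, 2)) = Pow(Add(Rational(-30988, 7), 32842), Rational(1, 2)) = Pow(Rational(198906, 7), Rational(1, 2)) = Mul(Rational(1, 7), Pow(1392342, Rational(1, 2)))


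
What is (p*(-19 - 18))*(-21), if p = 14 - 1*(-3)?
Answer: 13209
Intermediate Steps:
p = 17 (p = 14 + 3 = 17)
(p*(-19 - 18))*(-21) = (17*(-19 - 18))*(-21) = (17*(-37))*(-21) = -629*(-21) = 13209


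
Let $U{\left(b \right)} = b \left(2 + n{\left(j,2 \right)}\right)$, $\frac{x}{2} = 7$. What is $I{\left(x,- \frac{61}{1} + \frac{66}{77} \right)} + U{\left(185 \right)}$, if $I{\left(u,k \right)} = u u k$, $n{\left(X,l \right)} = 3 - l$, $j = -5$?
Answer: $-11233$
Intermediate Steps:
$x = 14$ ($x = 2 \cdot 7 = 14$)
$U{\left(b \right)} = 3 b$ ($U{\left(b \right)} = b \left(2 + \left(3 - 2\right)\right) = b \left(2 + 1\right) = b 3 = 3 b$)
$I{\left(u,k \right)} = k u^{2}$ ($I{\left(u,k \right)} = u^{2} k = k u^{2}$)
$I{\left(x,- \frac{61}{1} + \frac{66}{77} \right)} + U{\left(185 \right)} = \left(- \frac{61}{1} + \frac{66}{77}\right) 14^{2} + 3 \cdot 185 = \left(\left(-61\right) 1 + 66 \cdot \frac{1}{77}\right) 196 + 555 = \left(-61 + \frac{6}{7}\right) 196 + 555 = \left(- \frac{421}{7}\right) 196 + 555 = -11788 + 555 = -11233$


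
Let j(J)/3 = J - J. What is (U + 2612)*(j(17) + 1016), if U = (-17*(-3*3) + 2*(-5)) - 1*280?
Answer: 2514600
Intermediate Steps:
j(J) = 0 (j(J) = 3*(J - J) = 3*0 = 0)
U = -137 (U = (-(-153) - 10) - 280 = (-17*(-9) - 10) - 280 = (153 - 10) - 280 = 143 - 280 = -137)
(U + 2612)*(j(17) + 1016) = (-137 + 2612)*(0 + 1016) = 2475*1016 = 2514600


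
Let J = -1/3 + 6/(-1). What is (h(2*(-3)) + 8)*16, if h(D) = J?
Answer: 80/3 ≈ 26.667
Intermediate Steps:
J = -19/3 (J = -1*1/3 + 6*(-1) = -1/3 - 6 = -19/3 ≈ -6.3333)
h(D) = -19/3
(h(2*(-3)) + 8)*16 = (-19/3 + 8)*16 = (5/3)*16 = 80/3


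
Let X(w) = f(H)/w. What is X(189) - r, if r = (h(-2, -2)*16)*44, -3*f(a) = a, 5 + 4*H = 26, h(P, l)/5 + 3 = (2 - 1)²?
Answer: 760319/108 ≈ 7040.0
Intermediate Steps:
h(P, l) = -10 (h(P, l) = -15 + 5*(2 - 1)² = -15 + 5*1² = -15 + 5*1 = -15 + 5 = -10)
H = 21/4 (H = -5/4 + (¼)*26 = -5/4 + 13/2 = 21/4 ≈ 5.2500)
f(a) = -a/3
X(w) = -7/(4*w) (X(w) = (-⅓*21/4)/w = -7/(4*w))
r = -7040 (r = -10*16*44 = -160*44 = -7040)
X(189) - r = -7/4/189 - 1*(-7040) = -7/4*1/189 + 7040 = -1/108 + 7040 = 760319/108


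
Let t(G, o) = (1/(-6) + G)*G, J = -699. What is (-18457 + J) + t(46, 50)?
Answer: -51143/3 ≈ -17048.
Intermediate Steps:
t(G, o) = G*(-1/6 + G) (t(G, o) = (-1/6 + G)*G = G*(-1/6 + G))
(-18457 + J) + t(46, 50) = (-18457 - 699) + 46*(-1/6 + 46) = -19156 + 46*(275/6) = -19156 + 6325/3 = -51143/3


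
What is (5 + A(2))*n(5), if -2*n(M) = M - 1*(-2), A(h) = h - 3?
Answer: -14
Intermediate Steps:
A(h) = -3 + h
n(M) = -1 - M/2 (n(M) = -(M - 1*(-2))/2 = -(M + 2)/2 = -(2 + M)/2 = -1 - M/2)
(5 + A(2))*n(5) = (5 + (-3 + 2))*(-1 - ½*5) = (5 - 1)*(-1 - 5/2) = 4*(-7/2) = -14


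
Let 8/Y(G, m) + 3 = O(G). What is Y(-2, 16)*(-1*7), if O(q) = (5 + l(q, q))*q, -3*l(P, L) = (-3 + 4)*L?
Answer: 168/43 ≈ 3.9070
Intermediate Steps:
l(P, L) = -L/3 (l(P, L) = -(-3 + 4)*L/3 = -L/3)
O(q) = q*(5 - q/3) (O(q) = (5 - q/3)*q = q*(5 - q/3))
Y(G, m) = 8/(-3 + G*(15 - G)/3)
Y(-2, 16)*(-1*7) = (-24/(9 - 2*(-15 - 2)))*(-1*7) = -24/(9 - 2*(-17))*(-7) = -24/(9 + 34)*(-7) = -24/43*(-7) = 168/43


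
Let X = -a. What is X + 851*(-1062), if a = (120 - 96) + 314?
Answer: -904100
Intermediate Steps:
a = 338 (a = 24 + 314 = 338)
X = -338 (X = -1*338 = -338)
X + 851*(-1062) = -338 + 851*(-1062) = -338 - 903762 = -904100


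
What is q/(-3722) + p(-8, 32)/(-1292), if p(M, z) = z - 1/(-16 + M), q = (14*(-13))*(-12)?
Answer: -35291845/57705888 ≈ -0.61158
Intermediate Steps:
q = 2184 (q = -182*(-12) = 2184)
q/(-3722) + p(-8, 32)/(-1292) = 2184/(-3722) + ((-1 - 16*32 - 8*32)/(-16 - 8))/(-1292) = 2184*(-1/3722) + ((-1 - 512 - 256)/(-24))*(-1/1292) = -1092/1861 - 1/24*(-769)*(-1/1292) = -1092/1861 + (769/24)*(-1/1292) = -1092/1861 - 769/31008 = -35291845/57705888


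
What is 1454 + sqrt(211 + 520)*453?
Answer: 1454 + 453*sqrt(731) ≈ 13702.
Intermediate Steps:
1454 + sqrt(211 + 520)*453 = 1454 + sqrt(731)*453 = 1454 + 453*sqrt(731)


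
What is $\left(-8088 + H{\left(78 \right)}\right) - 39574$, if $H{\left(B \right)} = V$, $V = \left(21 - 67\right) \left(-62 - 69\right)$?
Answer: $-41636$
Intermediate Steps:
$V = 6026$ ($V = \left(-46\right) \left(-131\right) = 6026$)
$H{\left(B \right)} = 6026$
$\left(-8088 + H{\left(78 \right)}\right) - 39574 = \left(-8088 + 6026\right) - 39574 = -2062 - 39574 = -41636$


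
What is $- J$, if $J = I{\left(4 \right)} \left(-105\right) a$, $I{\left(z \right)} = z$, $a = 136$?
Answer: $57120$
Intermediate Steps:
$J = -57120$ ($J = 4 \left(-105\right) 136 = \left(-420\right) 136 = -57120$)
$- J = \left(-1\right) \left(-57120\right) = 57120$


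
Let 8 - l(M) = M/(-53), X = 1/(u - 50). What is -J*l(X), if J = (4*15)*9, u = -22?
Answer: -457905/106 ≈ -4319.9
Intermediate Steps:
X = -1/72 (X = 1/(-22 - 50) = 1/(-72) = -1/72 ≈ -0.013889)
l(M) = 8 + M/53 (l(M) = 8 - M/(-53) = 8 - M*(-1)/53 = 8 - (-1)*M/53 = 8 + M/53)
J = 540 (J = 60*9 = 540)
-J*l(X) = -540*(8 + (1/53)*(-1/72)) = -540*(8 - 1/3816) = -540*30527/3816 = -1*457905/106 = -457905/106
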